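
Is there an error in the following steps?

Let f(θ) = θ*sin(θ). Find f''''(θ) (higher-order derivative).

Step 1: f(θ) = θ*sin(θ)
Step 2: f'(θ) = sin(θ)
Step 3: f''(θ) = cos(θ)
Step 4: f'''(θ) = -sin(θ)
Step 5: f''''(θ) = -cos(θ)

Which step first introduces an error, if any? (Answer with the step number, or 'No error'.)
Step 2

Step 2 is incorrect due to a dropped term.
The step shows: sin(θ)
The correct value should be: θ*cos(θ) + sin(θ)

Explanation: A term was dropped: the term θ*cos(θ) was incorrectly omitted
The later steps are derived from this incorrect expression, so the error originates in Step 2.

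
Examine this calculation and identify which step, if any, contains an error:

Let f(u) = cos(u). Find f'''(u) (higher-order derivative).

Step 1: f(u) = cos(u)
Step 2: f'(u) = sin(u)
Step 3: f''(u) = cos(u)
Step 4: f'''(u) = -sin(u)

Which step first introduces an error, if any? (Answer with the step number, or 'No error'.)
Step 2

Step 2 is incorrect due to a sign flip.
The step shows: sin(u)
The correct value should be: -sin(u)

Explanation: The sign of the whole expression was flipped: the term -sin(u) was incorrectly written as sin(u)
The later steps are derived from this incorrect expression, so the error originates in Step 2.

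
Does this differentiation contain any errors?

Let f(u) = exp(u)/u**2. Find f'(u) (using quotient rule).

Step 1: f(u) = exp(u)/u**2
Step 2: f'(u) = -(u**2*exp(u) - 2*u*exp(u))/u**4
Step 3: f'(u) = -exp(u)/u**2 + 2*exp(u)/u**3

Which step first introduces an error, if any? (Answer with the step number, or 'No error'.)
Step 2

Step 2 is incorrect due to a sign flip.
The step shows: -(u**2*exp(u) - 2*u*exp(u))/u**4
The correct value should be: (u**2*exp(u) - 2*u*exp(u))/u**4

Explanation: The sign of the whole expression was flipped: the term (u**2*exp(u) - 2*u*exp(u))/u**4 was incorrectly written as -(u**2*exp(u) - 2*u*exp(u))/u**4
The later steps are derived from this incorrect expression, so the error originates in Step 2.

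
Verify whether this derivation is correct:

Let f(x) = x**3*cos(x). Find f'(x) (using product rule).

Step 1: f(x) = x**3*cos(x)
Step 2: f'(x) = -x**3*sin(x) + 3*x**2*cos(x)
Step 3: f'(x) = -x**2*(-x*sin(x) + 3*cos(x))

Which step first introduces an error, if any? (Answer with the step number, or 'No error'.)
Step 3

Step 3 is incorrect due to a sign flip.
The step shows: -x**2*(-x*sin(x) + 3*cos(x))
The correct value should be: x**2*(-x*sin(x) + 3*cos(x))

Explanation: The sign of the whole expression was flipped: the term x**2*(-x*sin(x) + 3*cos(x)) was incorrectly written as -x**2*(-x*sin(x) + 3*cos(x))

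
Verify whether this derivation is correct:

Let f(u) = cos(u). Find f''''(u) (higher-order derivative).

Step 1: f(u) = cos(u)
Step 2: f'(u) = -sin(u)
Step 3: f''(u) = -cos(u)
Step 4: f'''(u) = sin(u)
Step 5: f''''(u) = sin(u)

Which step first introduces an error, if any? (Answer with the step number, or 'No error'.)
Step 5

Step 5 is incorrect due to a wrong trig function.
The step shows: sin(u)
The correct value should be: cos(u)

Explanation: cos(u) was incorrectly written as sin(u): the term cos(u) was incorrectly written as sin(u)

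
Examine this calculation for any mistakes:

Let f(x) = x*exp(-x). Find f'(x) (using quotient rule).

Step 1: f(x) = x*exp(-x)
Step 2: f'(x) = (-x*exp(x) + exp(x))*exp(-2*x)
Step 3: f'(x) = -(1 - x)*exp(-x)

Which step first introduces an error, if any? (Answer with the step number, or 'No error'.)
Step 3

Step 3 is incorrect due to a sign flip.
The step shows: -(1 - x)*exp(-x)
The correct value should be: (1 - x)*exp(-x)

Explanation: The sign of the whole expression was flipped: the term (1 - x)*exp(-x) was incorrectly written as -(1 - x)*exp(-x)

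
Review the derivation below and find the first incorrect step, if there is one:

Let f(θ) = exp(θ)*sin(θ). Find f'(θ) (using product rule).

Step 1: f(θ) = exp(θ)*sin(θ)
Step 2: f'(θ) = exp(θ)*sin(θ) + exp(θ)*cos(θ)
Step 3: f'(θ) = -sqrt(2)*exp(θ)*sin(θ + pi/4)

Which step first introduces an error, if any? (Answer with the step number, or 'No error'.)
Step 3

Step 3 is incorrect due to a sign flip.
The step shows: -sqrt(2)*exp(θ)*sin(θ + pi/4)
The correct value should be: sqrt(2)*exp(θ)*sin(θ + pi/4)

Explanation: The sign of the whole expression was flipped: the term sqrt(2)*exp(θ)*sin(θ + pi/4) was incorrectly written as -sqrt(2)*exp(θ)*sin(θ + pi/4)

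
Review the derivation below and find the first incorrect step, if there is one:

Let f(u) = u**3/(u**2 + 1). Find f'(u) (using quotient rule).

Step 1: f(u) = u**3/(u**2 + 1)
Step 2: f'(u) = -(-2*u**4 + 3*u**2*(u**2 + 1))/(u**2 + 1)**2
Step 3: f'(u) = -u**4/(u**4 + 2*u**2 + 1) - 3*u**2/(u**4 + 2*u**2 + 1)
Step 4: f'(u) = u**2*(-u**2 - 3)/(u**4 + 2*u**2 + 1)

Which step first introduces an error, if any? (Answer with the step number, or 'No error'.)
Step 2

Step 2 is incorrect due to a sign flip.
The step shows: -(-2*u**4 + 3*u**2*(u**2 + 1))/(u**2 + 1)**2
The correct value should be: (-2*u**4 + 3*u**2*(u**2 + 1))/(u**2 + 1)**2

Explanation: The sign of the whole expression was flipped: the term (-2*u**4 + 3*u**2*(u**2 + 1))/(u**2 + 1)**2 was incorrectly written as -(-2*u**4 + 3*u**2*(u**2 + 1))/(u**2 + 1)**2
The later steps are derived from this incorrect expression, so the error originates in Step 2.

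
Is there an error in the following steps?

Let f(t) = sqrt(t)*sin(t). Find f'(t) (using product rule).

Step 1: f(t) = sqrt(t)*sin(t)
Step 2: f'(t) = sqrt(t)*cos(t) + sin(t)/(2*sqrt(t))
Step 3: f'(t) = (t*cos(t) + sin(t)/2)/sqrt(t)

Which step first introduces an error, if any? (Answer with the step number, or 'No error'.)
No error

All steps in this derivation are correct.
The final answer f'(t) = (t*cos(t) + sin(t)/2)/sqrt(t) is valid.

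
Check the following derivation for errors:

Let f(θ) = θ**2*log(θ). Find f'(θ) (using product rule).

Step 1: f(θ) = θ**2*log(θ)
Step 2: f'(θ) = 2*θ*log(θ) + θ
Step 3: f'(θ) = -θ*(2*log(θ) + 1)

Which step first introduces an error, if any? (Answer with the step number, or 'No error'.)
Step 3

Step 3 is incorrect due to a sign flip.
The step shows: -θ*(2*log(θ) + 1)
The correct value should be: θ*(2*log(θ) + 1)

Explanation: The sign of the whole expression was flipped: the term θ*(2*log(θ) + 1) was incorrectly written as -θ*(2*log(θ) + 1)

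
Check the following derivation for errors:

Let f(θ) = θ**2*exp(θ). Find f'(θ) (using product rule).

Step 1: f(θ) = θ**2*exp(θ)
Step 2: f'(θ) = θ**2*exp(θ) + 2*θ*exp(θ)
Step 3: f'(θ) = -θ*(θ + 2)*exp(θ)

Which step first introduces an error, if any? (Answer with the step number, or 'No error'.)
Step 3

Step 3 is incorrect due to a sign flip.
The step shows: -θ*(θ + 2)*exp(θ)
The correct value should be: θ*(θ + 2)*exp(θ)

Explanation: The sign of the whole expression was flipped: the term θ*(θ + 2)*exp(θ) was incorrectly written as -θ*(θ + 2)*exp(θ)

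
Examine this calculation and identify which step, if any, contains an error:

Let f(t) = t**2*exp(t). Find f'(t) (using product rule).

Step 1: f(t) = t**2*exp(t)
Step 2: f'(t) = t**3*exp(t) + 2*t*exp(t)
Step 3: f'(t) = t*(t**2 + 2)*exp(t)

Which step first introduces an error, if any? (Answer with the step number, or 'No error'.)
Step 2

Step 2 is incorrect due to a wrong exponent.
The step shows: t**3*exp(t) + 2*t*exp(t)
The correct value should be: t**2*exp(t) + 2*t*exp(t)

Explanation: The exponent 2 on t was incorrectly written as 3: the term t**2*exp(t) was incorrectly written as t**3*exp(t)
The later steps are derived from this incorrect expression, so the error originates in Step 2.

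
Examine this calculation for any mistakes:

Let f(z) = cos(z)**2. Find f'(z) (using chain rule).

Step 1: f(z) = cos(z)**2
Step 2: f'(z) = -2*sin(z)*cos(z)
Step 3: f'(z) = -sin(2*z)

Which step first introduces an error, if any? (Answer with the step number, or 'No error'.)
No error

All steps in this derivation are correct.
The final answer f'(z) = -sin(2*z) is valid.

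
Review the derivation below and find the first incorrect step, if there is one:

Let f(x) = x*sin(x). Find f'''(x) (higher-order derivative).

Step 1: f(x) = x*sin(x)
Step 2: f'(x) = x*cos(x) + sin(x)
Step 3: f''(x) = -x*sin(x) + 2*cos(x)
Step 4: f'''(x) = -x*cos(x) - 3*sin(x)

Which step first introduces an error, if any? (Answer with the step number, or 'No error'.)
No error

All steps in this derivation are correct.
The final answer f'''(x) = -x*cos(x) - 3*sin(x) is valid.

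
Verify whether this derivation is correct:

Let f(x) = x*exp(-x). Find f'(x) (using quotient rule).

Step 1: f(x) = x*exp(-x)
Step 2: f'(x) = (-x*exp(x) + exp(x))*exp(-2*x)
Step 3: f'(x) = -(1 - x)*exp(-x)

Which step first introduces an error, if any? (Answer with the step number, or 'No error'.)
Step 3

Step 3 is incorrect due to a sign flip.
The step shows: -(1 - x)*exp(-x)
The correct value should be: (1 - x)*exp(-x)

Explanation: The sign of the whole expression was flipped: the term (1 - x)*exp(-x) was incorrectly written as -(1 - x)*exp(-x)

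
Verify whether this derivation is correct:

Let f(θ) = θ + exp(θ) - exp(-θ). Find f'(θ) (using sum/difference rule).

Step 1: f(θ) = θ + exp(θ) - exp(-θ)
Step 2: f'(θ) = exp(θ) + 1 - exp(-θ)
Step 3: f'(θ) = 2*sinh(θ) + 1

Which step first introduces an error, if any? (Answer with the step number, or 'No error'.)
Step 2

Step 2 is incorrect due to a sign flip.
The step shows: exp(θ) + 1 - exp(-θ)
The correct value should be: exp(θ) + 1 + exp(-θ)

Explanation: The sign of one term was flipped: the term exp(-θ) was incorrectly written as -exp(-θ)
The later steps are derived from this incorrect expression, so the error originates in Step 2.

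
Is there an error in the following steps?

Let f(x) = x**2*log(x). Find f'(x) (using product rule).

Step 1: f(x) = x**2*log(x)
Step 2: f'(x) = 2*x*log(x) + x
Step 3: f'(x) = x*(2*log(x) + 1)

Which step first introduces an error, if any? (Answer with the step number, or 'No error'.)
No error

All steps in this derivation are correct.
The final answer f'(x) = x*(2*log(x) + 1) is valid.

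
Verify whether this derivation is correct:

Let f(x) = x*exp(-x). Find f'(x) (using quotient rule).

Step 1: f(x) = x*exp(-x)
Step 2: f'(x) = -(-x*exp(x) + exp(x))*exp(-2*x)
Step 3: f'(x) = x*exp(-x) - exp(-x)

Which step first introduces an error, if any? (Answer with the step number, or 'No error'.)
Step 2

Step 2 is incorrect due to a sign flip.
The step shows: -(-x*exp(x) + exp(x))*exp(-2*x)
The correct value should be: (-x*exp(x) + exp(x))*exp(-2*x)

Explanation: The sign of the whole expression was flipped: the term (-x*exp(x) + exp(x))*exp(-2*x) was incorrectly written as -(-x*exp(x) + exp(x))*exp(-2*x)
The later steps are derived from this incorrect expression, so the error originates in Step 2.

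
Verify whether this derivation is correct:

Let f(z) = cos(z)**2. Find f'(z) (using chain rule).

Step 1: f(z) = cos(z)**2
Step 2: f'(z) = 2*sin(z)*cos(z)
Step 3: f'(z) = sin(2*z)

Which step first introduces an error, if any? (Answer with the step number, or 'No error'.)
Step 2

Step 2 is incorrect due to a sign flip.
The step shows: 2*sin(z)*cos(z)
The correct value should be: -2*sin(z)*cos(z)

Explanation: The sign of the whole expression was flipped: the term -2*sin(z)*cos(z) was incorrectly written as 2*sin(z)*cos(z)
The later steps are derived from this incorrect expression, so the error originates in Step 2.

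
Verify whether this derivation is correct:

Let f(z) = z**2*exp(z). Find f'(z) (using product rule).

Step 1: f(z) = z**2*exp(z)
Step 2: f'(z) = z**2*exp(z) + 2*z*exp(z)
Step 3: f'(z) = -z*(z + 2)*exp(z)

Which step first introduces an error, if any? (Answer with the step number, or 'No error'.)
Step 3

Step 3 is incorrect due to a sign flip.
The step shows: -z*(z + 2)*exp(z)
The correct value should be: z*(z + 2)*exp(z)

Explanation: The sign of the whole expression was flipped: the term z*(z + 2)*exp(z) was incorrectly written as -z*(z + 2)*exp(z)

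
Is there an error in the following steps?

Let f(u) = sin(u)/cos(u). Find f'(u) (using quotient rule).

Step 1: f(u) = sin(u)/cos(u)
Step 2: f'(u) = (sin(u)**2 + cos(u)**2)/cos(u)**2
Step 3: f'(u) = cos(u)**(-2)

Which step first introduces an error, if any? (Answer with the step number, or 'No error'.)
No error

All steps in this derivation are correct.
The final answer f'(u) = cos(u)**(-2) is valid.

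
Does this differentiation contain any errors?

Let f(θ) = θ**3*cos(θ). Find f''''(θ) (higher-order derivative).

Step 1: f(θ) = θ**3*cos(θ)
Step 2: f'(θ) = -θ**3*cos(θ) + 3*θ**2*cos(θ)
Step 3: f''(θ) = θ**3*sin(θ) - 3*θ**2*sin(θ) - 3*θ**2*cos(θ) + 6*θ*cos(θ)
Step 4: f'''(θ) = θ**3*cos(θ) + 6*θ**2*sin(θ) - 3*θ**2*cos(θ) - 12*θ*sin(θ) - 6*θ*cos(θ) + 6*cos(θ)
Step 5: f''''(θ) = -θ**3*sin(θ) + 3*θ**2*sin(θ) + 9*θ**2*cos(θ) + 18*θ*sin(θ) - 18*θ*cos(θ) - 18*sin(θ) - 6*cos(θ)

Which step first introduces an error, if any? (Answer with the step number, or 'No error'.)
Step 2

Step 2 is incorrect due to a wrong trig function.
The step shows: -θ**3*cos(θ) + 3*θ**2*cos(θ)
The correct value should be: -θ**3*sin(θ) + 3*θ**2*cos(θ)

Explanation: sin(θ) was incorrectly written as cos(θ): the term -θ**3*sin(θ) was incorrectly written as -θ**3*cos(θ)
The later steps are derived from this incorrect expression, so the error originates in Step 2.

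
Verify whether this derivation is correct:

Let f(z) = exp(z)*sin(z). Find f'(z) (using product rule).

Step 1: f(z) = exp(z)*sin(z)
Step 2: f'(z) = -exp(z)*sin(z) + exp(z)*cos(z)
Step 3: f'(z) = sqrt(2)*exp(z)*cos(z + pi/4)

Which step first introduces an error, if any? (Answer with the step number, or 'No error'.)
Step 2

Step 2 is incorrect due to a sign flip.
The step shows: -exp(z)*sin(z) + exp(z)*cos(z)
The correct value should be: exp(z)*sin(z) + exp(z)*cos(z)

Explanation: The sign of one term was flipped: the term exp(z)*sin(z) was incorrectly written as -exp(z)*sin(z)
The later steps are derived from this incorrect expression, so the error originates in Step 2.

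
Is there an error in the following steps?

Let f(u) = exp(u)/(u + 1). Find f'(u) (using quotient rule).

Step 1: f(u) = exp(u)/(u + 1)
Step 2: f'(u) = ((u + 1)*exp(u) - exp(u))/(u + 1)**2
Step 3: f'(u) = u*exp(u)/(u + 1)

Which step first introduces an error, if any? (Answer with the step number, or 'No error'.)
Step 3

Step 3 is incorrect due to a wrong exponent.
The step shows: u*exp(u)/(u + 1)
The correct value should be: u*exp(u)/(u + 1)**2

Explanation: The exponent -2 on u + 1 was incorrectly written as -1: the term u*exp(u)/(u + 1)**2 was incorrectly written as u*exp(u)/(u + 1)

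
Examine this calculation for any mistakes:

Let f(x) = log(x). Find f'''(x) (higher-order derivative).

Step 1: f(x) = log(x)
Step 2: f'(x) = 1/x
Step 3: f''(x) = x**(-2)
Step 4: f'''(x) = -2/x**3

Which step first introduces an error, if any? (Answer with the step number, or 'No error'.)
Step 3

Step 3 is incorrect due to a sign flip.
The step shows: x**(-2)
The correct value should be: -1/x**2

Explanation: The sign of the whole expression was flipped: the term -1/x**2 was incorrectly written as x**(-2)
The later steps are derived from this incorrect expression, so the error originates in Step 3.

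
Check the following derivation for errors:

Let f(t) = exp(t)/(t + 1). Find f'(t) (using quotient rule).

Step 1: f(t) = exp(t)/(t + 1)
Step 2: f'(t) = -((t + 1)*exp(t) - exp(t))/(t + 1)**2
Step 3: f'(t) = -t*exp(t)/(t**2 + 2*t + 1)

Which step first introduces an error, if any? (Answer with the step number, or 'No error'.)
Step 2

Step 2 is incorrect due to a sign flip.
The step shows: -((t + 1)*exp(t) - exp(t))/(t + 1)**2
The correct value should be: ((t + 1)*exp(t) - exp(t))/(t + 1)**2

Explanation: The sign of the whole expression was flipped: the term ((t + 1)*exp(t) - exp(t))/(t + 1)**2 was incorrectly written as -((t + 1)*exp(t) - exp(t))/(t + 1)**2
The later steps are derived from this incorrect expression, so the error originates in Step 2.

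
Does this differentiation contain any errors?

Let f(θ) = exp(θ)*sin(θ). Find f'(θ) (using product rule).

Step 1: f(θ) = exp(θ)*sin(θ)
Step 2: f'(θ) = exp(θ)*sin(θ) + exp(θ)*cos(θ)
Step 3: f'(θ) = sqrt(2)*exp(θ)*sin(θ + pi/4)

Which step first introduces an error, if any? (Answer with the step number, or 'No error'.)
No error

All steps in this derivation are correct.
The final answer f'(θ) = sqrt(2)*exp(θ)*sin(θ + pi/4) is valid.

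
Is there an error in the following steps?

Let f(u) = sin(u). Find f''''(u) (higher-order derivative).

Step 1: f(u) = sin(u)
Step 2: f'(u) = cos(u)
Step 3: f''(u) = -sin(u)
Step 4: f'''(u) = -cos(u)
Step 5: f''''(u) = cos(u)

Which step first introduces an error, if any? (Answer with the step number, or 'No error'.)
Step 5

Step 5 is incorrect due to a wrong trig function.
The step shows: cos(u)
The correct value should be: sin(u)

Explanation: sin(u) was incorrectly written as cos(u): the term sin(u) was incorrectly written as cos(u)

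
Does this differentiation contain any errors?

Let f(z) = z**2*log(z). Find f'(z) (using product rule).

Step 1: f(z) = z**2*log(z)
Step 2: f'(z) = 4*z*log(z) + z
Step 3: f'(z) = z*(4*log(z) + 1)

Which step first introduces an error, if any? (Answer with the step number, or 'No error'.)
Step 2

Step 2 is incorrect due to a wrong coefficient.
The step shows: 4*z*log(z) + z
The correct value should be: 2*z*log(z) + z

Explanation: The coefficient 2 was incorrectly written as 4: the term 2*z*log(z) was incorrectly written as 4*z*log(z)
The later steps are derived from this incorrect expression, so the error originates in Step 2.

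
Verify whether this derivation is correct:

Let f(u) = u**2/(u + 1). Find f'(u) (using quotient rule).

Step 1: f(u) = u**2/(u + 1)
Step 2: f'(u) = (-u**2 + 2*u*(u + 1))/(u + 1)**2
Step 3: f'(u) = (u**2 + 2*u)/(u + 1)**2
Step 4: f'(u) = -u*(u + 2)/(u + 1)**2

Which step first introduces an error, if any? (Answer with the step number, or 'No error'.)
Step 4

Step 4 is incorrect due to a sign flip.
The step shows: -u*(u + 2)/(u + 1)**2
The correct value should be: u*(u + 2)/(u + 1)**2

Explanation: The sign of the whole expression was flipped: the term u*(u + 2)/(u + 1)**2 was incorrectly written as -u*(u + 2)/(u + 1)**2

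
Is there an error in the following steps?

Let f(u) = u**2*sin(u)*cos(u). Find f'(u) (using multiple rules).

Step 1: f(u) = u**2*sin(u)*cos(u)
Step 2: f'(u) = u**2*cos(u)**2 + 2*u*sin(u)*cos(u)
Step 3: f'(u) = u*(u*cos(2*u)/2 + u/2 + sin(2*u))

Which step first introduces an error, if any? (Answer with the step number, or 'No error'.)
Step 2

Step 2 is incorrect due to a dropped term.
The step shows: u**2*cos(u)**2 + 2*u*sin(u)*cos(u)
The correct value should be: -u**2*sin(u)**2 + u**2*cos(u)**2 + 2*u*sin(u)*cos(u)

Explanation: A term was dropped: the term -u**2*sin(u)**2 was incorrectly omitted
The later steps are derived from this incorrect expression, so the error originates in Step 2.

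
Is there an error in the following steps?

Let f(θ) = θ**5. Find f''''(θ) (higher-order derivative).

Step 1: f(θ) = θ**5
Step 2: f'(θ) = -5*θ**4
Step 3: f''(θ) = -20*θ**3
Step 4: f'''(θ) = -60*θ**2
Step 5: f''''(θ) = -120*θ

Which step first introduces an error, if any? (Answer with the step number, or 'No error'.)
Step 2

Step 2 is incorrect due to a sign flip.
The step shows: -5*θ**4
The correct value should be: 5*θ**4

Explanation: The sign of the whole expression was flipped: the term 5*θ**4 was incorrectly written as -5*θ**4
The later steps are derived from this incorrect expression, so the error originates in Step 2.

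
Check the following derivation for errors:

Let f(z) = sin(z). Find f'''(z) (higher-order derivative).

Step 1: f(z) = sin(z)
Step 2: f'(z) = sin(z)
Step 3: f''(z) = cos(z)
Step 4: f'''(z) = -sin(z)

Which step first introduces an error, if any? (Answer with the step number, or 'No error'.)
Step 2

Step 2 is incorrect due to a wrong trig function.
The step shows: sin(z)
The correct value should be: cos(z)

Explanation: cos(z) was incorrectly written as sin(z): the term cos(z) was incorrectly written as sin(z)
The later steps are derived from this incorrect expression, so the error originates in Step 2.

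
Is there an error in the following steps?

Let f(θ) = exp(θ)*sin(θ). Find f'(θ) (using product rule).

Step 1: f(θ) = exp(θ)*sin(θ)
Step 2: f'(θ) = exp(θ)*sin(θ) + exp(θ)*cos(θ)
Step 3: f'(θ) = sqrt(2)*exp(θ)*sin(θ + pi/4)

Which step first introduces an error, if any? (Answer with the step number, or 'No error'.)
No error

All steps in this derivation are correct.
The final answer f'(θ) = sqrt(2)*exp(θ)*sin(θ + pi/4) is valid.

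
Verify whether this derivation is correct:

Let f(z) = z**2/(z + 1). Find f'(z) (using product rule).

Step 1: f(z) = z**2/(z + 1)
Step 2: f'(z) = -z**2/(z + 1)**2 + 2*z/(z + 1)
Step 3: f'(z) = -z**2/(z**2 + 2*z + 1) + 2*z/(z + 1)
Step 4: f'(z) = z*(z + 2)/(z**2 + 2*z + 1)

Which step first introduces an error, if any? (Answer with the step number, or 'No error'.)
No error

All steps in this derivation are correct.
The final answer f'(z) = z*(z + 2)/(z**2 + 2*z + 1) is valid.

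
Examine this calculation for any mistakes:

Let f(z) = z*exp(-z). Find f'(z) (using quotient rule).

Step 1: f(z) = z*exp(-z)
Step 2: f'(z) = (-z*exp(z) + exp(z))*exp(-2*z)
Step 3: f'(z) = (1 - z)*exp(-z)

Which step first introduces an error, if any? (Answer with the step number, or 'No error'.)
No error

All steps in this derivation are correct.
The final answer f'(z) = (1 - z)*exp(-z) is valid.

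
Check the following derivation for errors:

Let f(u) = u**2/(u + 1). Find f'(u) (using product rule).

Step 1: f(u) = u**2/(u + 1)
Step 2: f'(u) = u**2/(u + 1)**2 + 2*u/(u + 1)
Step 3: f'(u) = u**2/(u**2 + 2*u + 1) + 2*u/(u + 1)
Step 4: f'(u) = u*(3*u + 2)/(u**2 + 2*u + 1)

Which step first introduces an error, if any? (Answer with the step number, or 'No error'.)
Step 2

Step 2 is incorrect due to a sign flip.
The step shows: u**2/(u + 1)**2 + 2*u/(u + 1)
The correct value should be: -u**2/(u + 1)**2 + 2*u/(u + 1)

Explanation: The sign of one term was flipped: the term -u**2/(u + 1)**2 was incorrectly written as u**2/(u + 1)**2
The later steps are derived from this incorrect expression, so the error originates in Step 2.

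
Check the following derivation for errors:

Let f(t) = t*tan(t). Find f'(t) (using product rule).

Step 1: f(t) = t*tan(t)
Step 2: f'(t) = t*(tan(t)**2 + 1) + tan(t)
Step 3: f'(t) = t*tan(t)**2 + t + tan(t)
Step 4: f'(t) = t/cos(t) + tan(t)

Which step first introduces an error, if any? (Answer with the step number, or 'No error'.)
Step 4

Step 4 is incorrect due to a wrong exponent.
The step shows: t/cos(t) + tan(t)
The correct value should be: t/cos(t)**2 + tan(t)

Explanation: The exponent -2 on cos(t) was incorrectly written as -1: the term t/cos(t)**2 was incorrectly written as t/cos(t)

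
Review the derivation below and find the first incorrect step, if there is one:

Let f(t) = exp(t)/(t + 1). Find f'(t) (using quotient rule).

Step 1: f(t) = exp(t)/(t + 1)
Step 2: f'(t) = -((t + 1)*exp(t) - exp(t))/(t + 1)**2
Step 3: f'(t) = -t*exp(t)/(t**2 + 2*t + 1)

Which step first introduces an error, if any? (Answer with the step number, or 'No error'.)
Step 2

Step 2 is incorrect due to a sign flip.
The step shows: -((t + 1)*exp(t) - exp(t))/(t + 1)**2
The correct value should be: ((t + 1)*exp(t) - exp(t))/(t + 1)**2

Explanation: The sign of the whole expression was flipped: the term ((t + 1)*exp(t) - exp(t))/(t + 1)**2 was incorrectly written as -((t + 1)*exp(t) - exp(t))/(t + 1)**2
The later steps are derived from this incorrect expression, so the error originates in Step 2.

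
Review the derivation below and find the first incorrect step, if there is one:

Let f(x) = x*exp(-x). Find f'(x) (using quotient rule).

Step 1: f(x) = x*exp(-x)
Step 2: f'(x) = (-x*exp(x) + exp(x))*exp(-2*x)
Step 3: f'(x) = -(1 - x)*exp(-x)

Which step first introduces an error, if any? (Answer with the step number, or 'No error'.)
Step 3

Step 3 is incorrect due to a sign flip.
The step shows: -(1 - x)*exp(-x)
The correct value should be: (1 - x)*exp(-x)

Explanation: The sign of the whole expression was flipped: the term (1 - x)*exp(-x) was incorrectly written as -(1 - x)*exp(-x)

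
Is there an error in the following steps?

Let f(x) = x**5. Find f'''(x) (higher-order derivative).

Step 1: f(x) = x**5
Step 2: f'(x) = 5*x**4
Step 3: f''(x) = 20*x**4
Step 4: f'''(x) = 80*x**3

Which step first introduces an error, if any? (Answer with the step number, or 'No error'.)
Step 3

Step 3 is incorrect due to a wrong exponent.
The step shows: 20*x**4
The correct value should be: 20*x**3

Explanation: The exponent 3 on x was incorrectly written as 4: the term 20*x**3 was incorrectly written as 20*x**4
The later steps are derived from this incorrect expression, so the error originates in Step 3.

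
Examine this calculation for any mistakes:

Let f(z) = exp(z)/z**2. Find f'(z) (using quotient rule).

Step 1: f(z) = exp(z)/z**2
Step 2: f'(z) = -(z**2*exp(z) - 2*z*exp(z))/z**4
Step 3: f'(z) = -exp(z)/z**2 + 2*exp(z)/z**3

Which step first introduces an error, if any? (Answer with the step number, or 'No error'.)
Step 2

Step 2 is incorrect due to a sign flip.
The step shows: -(z**2*exp(z) - 2*z*exp(z))/z**4
The correct value should be: (z**2*exp(z) - 2*z*exp(z))/z**4

Explanation: The sign of the whole expression was flipped: the term (z**2*exp(z) - 2*z*exp(z))/z**4 was incorrectly written as -(z**2*exp(z) - 2*z*exp(z))/z**4
The later steps are derived from this incorrect expression, so the error originates in Step 2.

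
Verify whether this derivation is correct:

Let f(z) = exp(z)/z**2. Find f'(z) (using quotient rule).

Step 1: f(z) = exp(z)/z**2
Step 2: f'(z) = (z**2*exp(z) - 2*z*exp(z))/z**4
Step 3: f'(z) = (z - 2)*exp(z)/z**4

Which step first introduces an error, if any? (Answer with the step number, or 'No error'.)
Step 3

Step 3 is incorrect due to a wrong exponent.
The step shows: (z - 2)*exp(z)/z**4
The correct value should be: (z - 2)*exp(z)/z**3

Explanation: The exponent -3 on z was incorrectly written as -4: the term (z - 2)*exp(z)/z**3 was incorrectly written as (z - 2)*exp(z)/z**4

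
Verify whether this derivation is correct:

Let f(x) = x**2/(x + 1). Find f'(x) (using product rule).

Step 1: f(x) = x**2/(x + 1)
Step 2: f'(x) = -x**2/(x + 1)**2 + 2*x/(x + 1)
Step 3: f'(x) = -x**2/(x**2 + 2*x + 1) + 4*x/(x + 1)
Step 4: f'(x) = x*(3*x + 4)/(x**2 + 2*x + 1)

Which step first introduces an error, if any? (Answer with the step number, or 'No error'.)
Step 3

Step 3 is incorrect due to a wrong coefficient.
The step shows: -x**2/(x**2 + 2*x + 1) + 4*x/(x + 1)
The correct value should be: -x**2/(x**2 + 2*x + 1) + 2*x/(x + 1)

Explanation: The coefficient 2 was incorrectly written as 4: the term 2*x/(x + 1) was incorrectly written as 4*x/(x + 1)
The later steps are derived from this incorrect expression, so the error originates in Step 3.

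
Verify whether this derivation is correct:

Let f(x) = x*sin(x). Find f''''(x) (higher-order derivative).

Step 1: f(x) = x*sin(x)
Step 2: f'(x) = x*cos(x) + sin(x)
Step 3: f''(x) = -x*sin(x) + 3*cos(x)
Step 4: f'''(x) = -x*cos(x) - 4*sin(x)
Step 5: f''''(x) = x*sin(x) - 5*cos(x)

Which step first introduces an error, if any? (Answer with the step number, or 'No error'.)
Step 3

Step 3 is incorrect due to a wrong coefficient.
The step shows: -x*sin(x) + 3*cos(x)
The correct value should be: -x*sin(x) + 2*cos(x)

Explanation: The coefficient 2 was incorrectly written as 3: the term 2*cos(x) was incorrectly written as 3*cos(x)
The later steps are derived from this incorrect expression, so the error originates in Step 3.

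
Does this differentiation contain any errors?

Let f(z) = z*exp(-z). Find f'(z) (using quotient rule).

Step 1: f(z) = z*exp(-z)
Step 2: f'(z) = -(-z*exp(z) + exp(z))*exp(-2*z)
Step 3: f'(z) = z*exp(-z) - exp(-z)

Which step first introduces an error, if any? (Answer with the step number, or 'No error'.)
Step 2

Step 2 is incorrect due to a sign flip.
The step shows: -(-z*exp(z) + exp(z))*exp(-2*z)
The correct value should be: (-z*exp(z) + exp(z))*exp(-2*z)

Explanation: The sign of the whole expression was flipped: the term (-z*exp(z) + exp(z))*exp(-2*z) was incorrectly written as -(-z*exp(z) + exp(z))*exp(-2*z)
The later steps are derived from this incorrect expression, so the error originates in Step 2.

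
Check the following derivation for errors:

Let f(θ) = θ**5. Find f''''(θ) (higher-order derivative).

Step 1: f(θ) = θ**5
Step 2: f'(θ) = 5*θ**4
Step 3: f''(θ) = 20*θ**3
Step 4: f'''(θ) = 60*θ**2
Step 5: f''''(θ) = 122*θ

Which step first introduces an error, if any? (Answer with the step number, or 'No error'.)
Step 5

Step 5 is incorrect due to a wrong coefficient.
The step shows: 122*θ
The correct value should be: 120*θ

Explanation: The coefficient 120 was incorrectly written as 122: the term 120*θ was incorrectly written as 122*θ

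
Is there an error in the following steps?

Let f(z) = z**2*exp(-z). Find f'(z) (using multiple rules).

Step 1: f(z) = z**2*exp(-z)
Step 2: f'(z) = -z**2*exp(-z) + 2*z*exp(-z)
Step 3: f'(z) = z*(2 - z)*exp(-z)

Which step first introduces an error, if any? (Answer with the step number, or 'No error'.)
No error

All steps in this derivation are correct.
The final answer f'(z) = z*(2 - z)*exp(-z) is valid.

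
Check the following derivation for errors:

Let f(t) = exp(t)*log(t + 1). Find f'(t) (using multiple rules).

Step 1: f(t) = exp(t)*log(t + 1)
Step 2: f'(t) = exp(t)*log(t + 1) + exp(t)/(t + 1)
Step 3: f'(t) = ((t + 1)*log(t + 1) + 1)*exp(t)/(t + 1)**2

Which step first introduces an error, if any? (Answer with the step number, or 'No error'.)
Step 3

Step 3 is incorrect due to a wrong exponent.
The step shows: ((t + 1)*log(t + 1) + 1)*exp(t)/(t + 1)**2
The correct value should be: ((t + 1)*log(t + 1) + 1)*exp(t)/(t + 1)

Explanation: The exponent -1 on t + 1 was incorrectly written as -2: the term ((t + 1)*log(t + 1) + 1)*exp(t)/(t + 1) was incorrectly written as ((t + 1)*log(t + 1) + 1)*exp(t)/(t + 1)**2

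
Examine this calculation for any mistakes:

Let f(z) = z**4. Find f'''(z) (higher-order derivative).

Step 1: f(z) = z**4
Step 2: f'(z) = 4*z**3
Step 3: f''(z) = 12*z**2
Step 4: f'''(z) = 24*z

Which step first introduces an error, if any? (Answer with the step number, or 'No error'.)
No error

All steps in this derivation are correct.
The final answer f'''(z) = 24*z is valid.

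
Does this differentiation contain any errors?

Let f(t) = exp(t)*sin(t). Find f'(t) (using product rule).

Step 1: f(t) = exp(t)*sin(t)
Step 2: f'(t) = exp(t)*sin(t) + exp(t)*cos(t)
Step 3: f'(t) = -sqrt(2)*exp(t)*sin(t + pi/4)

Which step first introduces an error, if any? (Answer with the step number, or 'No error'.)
Step 3

Step 3 is incorrect due to a sign flip.
The step shows: -sqrt(2)*exp(t)*sin(t + pi/4)
The correct value should be: sqrt(2)*exp(t)*sin(t + pi/4)

Explanation: The sign of the whole expression was flipped: the term sqrt(2)*exp(t)*sin(t + pi/4) was incorrectly written as -sqrt(2)*exp(t)*sin(t + pi/4)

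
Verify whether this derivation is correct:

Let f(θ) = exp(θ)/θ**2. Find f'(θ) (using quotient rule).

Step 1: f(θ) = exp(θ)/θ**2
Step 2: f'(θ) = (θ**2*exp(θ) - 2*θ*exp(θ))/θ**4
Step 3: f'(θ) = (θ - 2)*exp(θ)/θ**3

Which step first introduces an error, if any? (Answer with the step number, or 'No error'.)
No error

All steps in this derivation are correct.
The final answer f'(θ) = (θ - 2)*exp(θ)/θ**3 is valid.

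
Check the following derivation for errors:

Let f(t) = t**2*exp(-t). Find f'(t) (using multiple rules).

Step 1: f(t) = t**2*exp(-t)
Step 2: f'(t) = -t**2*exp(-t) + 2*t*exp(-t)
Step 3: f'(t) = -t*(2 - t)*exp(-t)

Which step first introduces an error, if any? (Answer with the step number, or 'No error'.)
Step 3

Step 3 is incorrect due to a sign flip.
The step shows: -t*(2 - t)*exp(-t)
The correct value should be: t*(2 - t)*exp(-t)

Explanation: The sign of the whole expression was flipped: the term t*(2 - t)*exp(-t) was incorrectly written as -t*(2 - t)*exp(-t)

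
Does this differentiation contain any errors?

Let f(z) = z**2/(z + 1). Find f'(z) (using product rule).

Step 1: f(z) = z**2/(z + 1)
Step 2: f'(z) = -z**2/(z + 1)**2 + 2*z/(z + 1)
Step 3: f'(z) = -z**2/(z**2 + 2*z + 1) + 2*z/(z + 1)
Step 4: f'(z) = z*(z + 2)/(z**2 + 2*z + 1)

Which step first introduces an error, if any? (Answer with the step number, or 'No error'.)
No error

All steps in this derivation are correct.
The final answer f'(z) = z*(z + 2)/(z**2 + 2*z + 1) is valid.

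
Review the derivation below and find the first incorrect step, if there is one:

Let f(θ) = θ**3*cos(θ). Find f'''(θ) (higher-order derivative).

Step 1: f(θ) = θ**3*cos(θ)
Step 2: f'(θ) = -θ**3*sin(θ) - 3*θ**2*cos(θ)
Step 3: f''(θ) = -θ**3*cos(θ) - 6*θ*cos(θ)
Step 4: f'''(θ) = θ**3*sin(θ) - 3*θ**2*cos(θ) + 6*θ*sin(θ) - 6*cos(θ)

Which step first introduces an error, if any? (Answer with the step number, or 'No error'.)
Step 2

Step 2 is incorrect due to a sign flip.
The step shows: -θ**3*sin(θ) - 3*θ**2*cos(θ)
The correct value should be: -θ**3*sin(θ) + 3*θ**2*cos(θ)

Explanation: The sign of one term was flipped: the term 3*θ**2*cos(θ) was incorrectly written as -3*θ**2*cos(θ)
The later steps are derived from this incorrect expression, so the error originates in Step 2.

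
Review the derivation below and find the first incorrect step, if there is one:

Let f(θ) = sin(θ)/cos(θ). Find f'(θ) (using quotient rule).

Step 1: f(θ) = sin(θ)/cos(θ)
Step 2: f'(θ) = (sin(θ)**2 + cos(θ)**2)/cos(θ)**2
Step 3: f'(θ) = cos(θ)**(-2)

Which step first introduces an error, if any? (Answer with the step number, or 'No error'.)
No error

All steps in this derivation are correct.
The final answer f'(θ) = cos(θ)**(-2) is valid.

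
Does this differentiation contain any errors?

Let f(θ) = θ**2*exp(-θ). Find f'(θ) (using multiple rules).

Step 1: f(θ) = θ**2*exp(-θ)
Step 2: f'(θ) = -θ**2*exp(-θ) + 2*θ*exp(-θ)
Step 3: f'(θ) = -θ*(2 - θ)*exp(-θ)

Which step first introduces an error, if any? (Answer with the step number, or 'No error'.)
Step 3

Step 3 is incorrect due to a sign flip.
The step shows: -θ*(2 - θ)*exp(-θ)
The correct value should be: θ*(2 - θ)*exp(-θ)

Explanation: The sign of the whole expression was flipped: the term θ*(2 - θ)*exp(-θ) was incorrectly written as -θ*(2 - θ)*exp(-θ)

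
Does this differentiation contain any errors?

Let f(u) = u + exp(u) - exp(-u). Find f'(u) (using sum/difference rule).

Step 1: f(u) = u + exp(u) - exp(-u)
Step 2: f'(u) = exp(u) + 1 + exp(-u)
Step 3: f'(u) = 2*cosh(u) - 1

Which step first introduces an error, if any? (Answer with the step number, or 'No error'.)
Step 3

Step 3 is incorrect due to a sign flip.
The step shows: 2*cosh(u) - 1
The correct value should be: 2*cosh(u) + 1

Explanation: The sign of one term was flipped: the term 1 was incorrectly written as -1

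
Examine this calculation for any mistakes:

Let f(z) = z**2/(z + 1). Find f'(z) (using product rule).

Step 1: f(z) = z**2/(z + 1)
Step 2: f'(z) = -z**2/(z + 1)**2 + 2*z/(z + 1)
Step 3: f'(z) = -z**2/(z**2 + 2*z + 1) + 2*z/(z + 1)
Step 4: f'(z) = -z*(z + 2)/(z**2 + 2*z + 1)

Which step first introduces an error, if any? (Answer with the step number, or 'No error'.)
Step 4

Step 4 is incorrect due to a sign flip.
The step shows: -z*(z + 2)/(z**2 + 2*z + 1)
The correct value should be: z*(z + 2)/(z**2 + 2*z + 1)

Explanation: The sign of the whole expression was flipped: the term z*(z + 2)/(z**2 + 2*z + 1) was incorrectly written as -z*(z + 2)/(z**2 + 2*z + 1)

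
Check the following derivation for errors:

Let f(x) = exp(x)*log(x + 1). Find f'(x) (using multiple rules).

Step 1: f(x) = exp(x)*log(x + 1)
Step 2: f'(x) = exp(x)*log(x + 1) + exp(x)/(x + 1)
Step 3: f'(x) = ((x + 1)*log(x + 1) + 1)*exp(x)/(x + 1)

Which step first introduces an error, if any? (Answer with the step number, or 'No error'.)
No error

All steps in this derivation are correct.
The final answer f'(x) = ((x + 1)*log(x + 1) + 1)*exp(x)/(x + 1) is valid.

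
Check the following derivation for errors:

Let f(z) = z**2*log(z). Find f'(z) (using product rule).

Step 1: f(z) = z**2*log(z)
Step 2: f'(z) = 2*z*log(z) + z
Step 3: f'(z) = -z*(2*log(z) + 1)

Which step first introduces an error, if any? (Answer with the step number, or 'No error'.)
Step 3

Step 3 is incorrect due to a sign flip.
The step shows: -z*(2*log(z) + 1)
The correct value should be: z*(2*log(z) + 1)

Explanation: The sign of the whole expression was flipped: the term z*(2*log(z) + 1) was incorrectly written as -z*(2*log(z) + 1)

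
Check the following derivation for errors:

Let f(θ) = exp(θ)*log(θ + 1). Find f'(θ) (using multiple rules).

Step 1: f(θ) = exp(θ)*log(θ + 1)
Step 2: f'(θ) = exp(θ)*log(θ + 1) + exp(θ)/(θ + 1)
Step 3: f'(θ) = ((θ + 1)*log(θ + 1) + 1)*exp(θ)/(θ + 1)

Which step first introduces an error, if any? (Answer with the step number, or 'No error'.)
No error

All steps in this derivation are correct.
The final answer f'(θ) = ((θ + 1)*log(θ + 1) + 1)*exp(θ)/(θ + 1) is valid.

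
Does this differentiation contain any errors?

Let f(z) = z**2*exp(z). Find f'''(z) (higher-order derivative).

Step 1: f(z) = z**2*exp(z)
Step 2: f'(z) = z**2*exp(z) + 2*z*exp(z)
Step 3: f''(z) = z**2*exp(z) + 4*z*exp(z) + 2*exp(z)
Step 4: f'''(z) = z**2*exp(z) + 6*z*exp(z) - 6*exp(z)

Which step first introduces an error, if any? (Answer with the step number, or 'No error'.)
Step 4

Step 4 is incorrect due to a sign flip.
The step shows: z**2*exp(z) + 6*z*exp(z) - 6*exp(z)
The correct value should be: z**2*exp(z) + 6*z*exp(z) + 6*exp(z)

Explanation: The sign of one term was flipped: the term 6*exp(z) was incorrectly written as -6*exp(z)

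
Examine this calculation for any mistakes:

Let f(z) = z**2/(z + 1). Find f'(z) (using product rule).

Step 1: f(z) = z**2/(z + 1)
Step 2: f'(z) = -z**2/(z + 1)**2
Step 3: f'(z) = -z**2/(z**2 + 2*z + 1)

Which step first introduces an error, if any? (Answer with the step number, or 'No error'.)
Step 2

Step 2 is incorrect due to a dropped term.
The step shows: -z**2/(z + 1)**2
The correct value should be: -z**2/(z + 1)**2 + 2*z/(z + 1)

Explanation: A term was dropped: the term 2*z/(z + 1) was incorrectly omitted
The later steps are derived from this incorrect expression, so the error originates in Step 2.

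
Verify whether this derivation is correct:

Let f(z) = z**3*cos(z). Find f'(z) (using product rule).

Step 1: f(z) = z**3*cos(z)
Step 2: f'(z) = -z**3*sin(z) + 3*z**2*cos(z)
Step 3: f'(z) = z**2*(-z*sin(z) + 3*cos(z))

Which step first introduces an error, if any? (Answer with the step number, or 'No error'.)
No error

All steps in this derivation are correct.
The final answer f'(z) = z**2*(-z*sin(z) + 3*cos(z)) is valid.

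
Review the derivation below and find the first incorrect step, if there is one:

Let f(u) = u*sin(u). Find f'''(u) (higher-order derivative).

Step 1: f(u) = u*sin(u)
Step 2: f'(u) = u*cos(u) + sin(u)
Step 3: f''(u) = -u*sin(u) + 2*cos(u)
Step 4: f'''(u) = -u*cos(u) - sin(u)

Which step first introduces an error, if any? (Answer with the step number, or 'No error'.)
Step 4

Step 4 is incorrect due to a wrong coefficient.
The step shows: -u*cos(u) - sin(u)
The correct value should be: -u*cos(u) - 3*sin(u)

Explanation: The coefficient -3 was incorrectly written as -1: the term -3*sin(u) was incorrectly written as -sin(u)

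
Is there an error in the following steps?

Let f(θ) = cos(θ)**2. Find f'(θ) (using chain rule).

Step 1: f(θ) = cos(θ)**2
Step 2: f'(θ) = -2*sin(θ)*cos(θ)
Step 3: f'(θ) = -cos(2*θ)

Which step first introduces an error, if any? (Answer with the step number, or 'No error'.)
Step 3

Step 3 is incorrect due to a wrong trig function.
The step shows: -cos(2*θ)
The correct value should be: -sin(2*θ)

Explanation: sin(2*θ) was incorrectly written as cos(2*θ): the term -sin(2*θ) was incorrectly written as -cos(2*θ)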